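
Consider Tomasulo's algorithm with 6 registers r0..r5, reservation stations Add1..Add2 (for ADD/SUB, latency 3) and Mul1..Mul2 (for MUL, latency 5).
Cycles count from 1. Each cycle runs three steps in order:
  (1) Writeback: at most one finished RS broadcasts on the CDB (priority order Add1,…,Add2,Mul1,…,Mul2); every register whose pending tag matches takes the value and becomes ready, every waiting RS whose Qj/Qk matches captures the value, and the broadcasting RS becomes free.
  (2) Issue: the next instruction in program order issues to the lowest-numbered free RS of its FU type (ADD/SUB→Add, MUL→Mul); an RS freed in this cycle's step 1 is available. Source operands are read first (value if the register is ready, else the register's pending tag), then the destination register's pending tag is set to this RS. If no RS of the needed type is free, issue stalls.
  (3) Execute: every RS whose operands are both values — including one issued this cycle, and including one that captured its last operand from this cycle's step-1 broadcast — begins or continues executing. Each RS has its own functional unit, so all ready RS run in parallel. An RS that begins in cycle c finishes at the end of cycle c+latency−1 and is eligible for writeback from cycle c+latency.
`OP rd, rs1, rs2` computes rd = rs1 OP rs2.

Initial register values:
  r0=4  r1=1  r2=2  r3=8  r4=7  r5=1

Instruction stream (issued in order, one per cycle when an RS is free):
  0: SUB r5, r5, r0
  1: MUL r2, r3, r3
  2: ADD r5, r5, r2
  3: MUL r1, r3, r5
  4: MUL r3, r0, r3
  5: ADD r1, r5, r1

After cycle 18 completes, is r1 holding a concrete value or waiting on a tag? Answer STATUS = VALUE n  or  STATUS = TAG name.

STATUS = VALUE 549

  c1: issue SUB r5<-Add1  regs: r0:4,r1:1,r2:2,r3:8,r4:7,r5:Add1
  c2: issue MUL r2<-Mul1  regs: r0:4,r1:1,r2:Mul1,r3:8,r4:7,r5:Add1
  c3: issue ADD r5<-Add2  regs: r0:4,r1:1,r2:Mul1,r3:8,r4:7,r5:Add2
  c4: CDB Add1=-3; issue MUL r1<-Mul2  regs: r0:4,r1:Mul2,r2:Mul1,r3:8,r4:7,r5:Add2
  c5: stall  regs: r0:4,r1:Mul2,r2:Mul1,r3:8,r4:7,r5:Add2
  c6: stall  regs: r0:4,r1:Mul2,r2:Mul1,r3:8,r4:7,r5:Add2
  c7: CDB Mul1=64; issue MUL r3<-Mul1  regs: r0:4,r1:Mul2,r2:64,r3:Mul1,r4:7,r5:Add2
  c8: issue ADD r1<-Add1  regs: r0:4,r1:Add1,r2:64,r3:Mul1,r4:7,r5:Add2
  c9: -  regs: r0:4,r1:Add1,r2:64,r3:Mul1,r4:7,r5:Add2
  c10: CDB Add2=61  regs: r0:4,r1:Add1,r2:64,r3:Mul1,r4:7,r5:61
  c11: -  regs: r0:4,r1:Add1,r2:64,r3:Mul1,r4:7,r5:61
  c12: CDB Mul1=32  regs: r0:4,r1:Add1,r2:64,r3:32,r4:7,r5:61
  c13: -  regs: r0:4,r1:Add1,r2:64,r3:32,r4:7,r5:61
  c14: -  regs: r0:4,r1:Add1,r2:64,r3:32,r4:7,r5:61
  c15: CDB Mul2=488  regs: r0:4,r1:Add1,r2:64,r3:32,r4:7,r5:61
  c16: -  regs: r0:4,r1:Add1,r2:64,r3:32,r4:7,r5:61
  c17: -  regs: r0:4,r1:Add1,r2:64,r3:32,r4:7,r5:61
  c18: CDB Add1=549  regs: r0:4,r1:549,r2:64,r3:32,r4:7,r5:61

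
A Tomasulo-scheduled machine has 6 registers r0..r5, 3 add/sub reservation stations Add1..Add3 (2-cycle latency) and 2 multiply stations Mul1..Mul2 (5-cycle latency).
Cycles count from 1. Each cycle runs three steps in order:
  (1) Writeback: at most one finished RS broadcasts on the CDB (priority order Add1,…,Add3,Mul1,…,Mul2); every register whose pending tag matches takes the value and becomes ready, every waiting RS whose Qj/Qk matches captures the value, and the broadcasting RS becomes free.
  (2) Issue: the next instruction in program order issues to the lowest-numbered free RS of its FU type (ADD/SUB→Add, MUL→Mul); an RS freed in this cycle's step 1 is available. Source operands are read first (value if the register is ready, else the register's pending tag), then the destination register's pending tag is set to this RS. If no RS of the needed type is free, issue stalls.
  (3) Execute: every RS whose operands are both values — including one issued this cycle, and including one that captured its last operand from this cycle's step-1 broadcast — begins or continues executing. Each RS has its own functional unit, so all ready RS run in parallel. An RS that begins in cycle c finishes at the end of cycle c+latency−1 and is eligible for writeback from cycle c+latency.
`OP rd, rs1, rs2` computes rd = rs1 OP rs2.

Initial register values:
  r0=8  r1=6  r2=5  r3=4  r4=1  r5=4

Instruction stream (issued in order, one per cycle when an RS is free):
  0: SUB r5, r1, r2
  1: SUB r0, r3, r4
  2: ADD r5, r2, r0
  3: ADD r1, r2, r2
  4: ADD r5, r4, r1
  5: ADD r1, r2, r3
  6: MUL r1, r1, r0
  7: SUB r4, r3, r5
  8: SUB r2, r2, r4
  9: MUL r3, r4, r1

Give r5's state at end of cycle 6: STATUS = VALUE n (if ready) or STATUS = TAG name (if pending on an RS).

STATUS = TAG Add3

  c1: issue SUB r5<-Add1  regs: r0:8,r1:6,r2:5,r3:4,r4:1,r5:Add1
  c2: issue SUB r0<-Add2  regs: r0:Add2,r1:6,r2:5,r3:4,r4:1,r5:Add1
  c3: CDB Add1=1; issue ADD r5<-Add1  regs: r0:Add2,r1:6,r2:5,r3:4,r4:1,r5:Add1
  c4: CDB Add2=3; issue ADD r1<-Add2  regs: r0:3,r1:Add2,r2:5,r3:4,r4:1,r5:Add1
  c5: issue ADD r5<-Add3  regs: r0:3,r1:Add2,r2:5,r3:4,r4:1,r5:Add3
  c6: CDB Add1=8; issue ADD r1<-Add1  regs: r0:3,r1:Add1,r2:5,r3:4,r4:1,r5:Add3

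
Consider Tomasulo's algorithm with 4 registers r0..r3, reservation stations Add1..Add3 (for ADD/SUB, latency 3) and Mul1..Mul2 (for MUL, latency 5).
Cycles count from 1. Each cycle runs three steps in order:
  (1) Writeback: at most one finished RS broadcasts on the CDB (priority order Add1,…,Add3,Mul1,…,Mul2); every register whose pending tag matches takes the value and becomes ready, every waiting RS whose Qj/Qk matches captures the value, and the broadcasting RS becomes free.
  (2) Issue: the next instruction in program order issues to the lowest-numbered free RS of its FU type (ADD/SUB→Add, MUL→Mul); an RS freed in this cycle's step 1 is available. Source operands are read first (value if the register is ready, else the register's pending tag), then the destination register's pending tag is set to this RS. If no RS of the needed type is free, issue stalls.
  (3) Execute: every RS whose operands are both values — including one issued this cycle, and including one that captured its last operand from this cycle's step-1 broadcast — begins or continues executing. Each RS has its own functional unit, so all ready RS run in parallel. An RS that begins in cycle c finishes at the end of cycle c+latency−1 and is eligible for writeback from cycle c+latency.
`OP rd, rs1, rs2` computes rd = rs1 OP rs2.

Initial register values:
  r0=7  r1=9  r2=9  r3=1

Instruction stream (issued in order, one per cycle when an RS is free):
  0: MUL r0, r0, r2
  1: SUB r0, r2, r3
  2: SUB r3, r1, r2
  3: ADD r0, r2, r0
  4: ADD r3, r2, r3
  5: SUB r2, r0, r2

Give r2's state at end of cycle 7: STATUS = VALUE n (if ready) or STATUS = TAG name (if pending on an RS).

STATUS = TAG Add2

c1: issue MUL r0<-Mul1 | r0:Mul1,r1:9,r2:9,r3:1
c2: issue SUB r0<-Add1 | r0:Add1,r1:9,r2:9,r3:1
c3: issue SUB r3<-Add2 | r0:Add1,r1:9,r2:9,r3:Add2
c4: issue ADD r0<-Add3 | r0:Add3,r1:9,r2:9,r3:Add2
c5: CDB Add1=8; issue ADD r3<-Add1 | r0:Add3,r1:9,r2:9,r3:Add1
c6: CDB Add2=0; issue SUB r2<-Add2 | r0:Add3,r1:9,r2:Add2,r3:Add1
c7: CDB Mul1=63 | r0:Add3,r1:9,r2:Add2,r3:Add1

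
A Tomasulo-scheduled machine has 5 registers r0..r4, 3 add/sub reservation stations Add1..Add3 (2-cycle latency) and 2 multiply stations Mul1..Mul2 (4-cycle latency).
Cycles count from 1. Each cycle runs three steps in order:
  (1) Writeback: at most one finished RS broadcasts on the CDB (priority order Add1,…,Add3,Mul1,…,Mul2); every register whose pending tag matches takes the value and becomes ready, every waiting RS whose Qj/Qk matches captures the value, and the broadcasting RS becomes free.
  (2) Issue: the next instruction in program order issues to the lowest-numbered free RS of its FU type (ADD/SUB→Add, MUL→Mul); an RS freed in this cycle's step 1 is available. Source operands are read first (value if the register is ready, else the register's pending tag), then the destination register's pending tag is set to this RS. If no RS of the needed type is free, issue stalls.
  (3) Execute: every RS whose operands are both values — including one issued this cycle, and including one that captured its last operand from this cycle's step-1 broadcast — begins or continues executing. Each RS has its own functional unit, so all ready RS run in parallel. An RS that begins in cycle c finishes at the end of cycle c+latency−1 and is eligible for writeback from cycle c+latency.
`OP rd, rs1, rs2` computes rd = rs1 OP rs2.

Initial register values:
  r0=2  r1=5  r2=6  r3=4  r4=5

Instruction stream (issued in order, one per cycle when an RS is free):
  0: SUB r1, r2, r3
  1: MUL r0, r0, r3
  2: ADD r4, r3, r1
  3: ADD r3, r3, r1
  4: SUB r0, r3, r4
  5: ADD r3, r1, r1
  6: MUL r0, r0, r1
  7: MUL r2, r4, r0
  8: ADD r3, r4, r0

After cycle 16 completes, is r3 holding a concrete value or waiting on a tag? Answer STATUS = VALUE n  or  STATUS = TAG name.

c1: issue SUB r1<-Add1 | r0:2,r1:Add1,r2:6,r3:4,r4:5
c2: issue MUL r0<-Mul1 | r0:Mul1,r1:Add1,r2:6,r3:4,r4:5
c3: CDB Add1=2; issue ADD r4<-Add1 | r0:Mul1,r1:2,r2:6,r3:4,r4:Add1
c4: issue ADD r3<-Add2 | r0:Mul1,r1:2,r2:6,r3:Add2,r4:Add1
c5: CDB Add1=6; issue SUB r0<-Add1 | r0:Add1,r1:2,r2:6,r3:Add2,r4:6
c6: CDB Add2=6; issue ADD r3<-Add2 | r0:Add1,r1:2,r2:6,r3:Add2,r4:6
c7: CDB Mul1=8; issue MUL r0<-Mul1 | r0:Mul1,r1:2,r2:6,r3:Add2,r4:6
c8: CDB Add1=0; issue MUL r2<-Mul2 | r0:Mul1,r1:2,r2:Mul2,r3:Add2,r4:6
c9: CDB Add2=4; issue ADD r3<-Add1 | r0:Mul1,r1:2,r2:Mul2,r3:Add1,r4:6
c10: - | r0:Mul1,r1:2,r2:Mul2,r3:Add1,r4:6
c11: - | r0:Mul1,r1:2,r2:Mul2,r3:Add1,r4:6
c12: CDB Mul1=0 | r0:0,r1:2,r2:Mul2,r3:Add1,r4:6
c13: - | r0:0,r1:2,r2:Mul2,r3:Add1,r4:6
c14: CDB Add1=6 | r0:0,r1:2,r2:Mul2,r3:6,r4:6
c15: - | r0:0,r1:2,r2:Mul2,r3:6,r4:6
c16: CDB Mul2=0 | r0:0,r1:2,r2:0,r3:6,r4:6

STATUS = VALUE 6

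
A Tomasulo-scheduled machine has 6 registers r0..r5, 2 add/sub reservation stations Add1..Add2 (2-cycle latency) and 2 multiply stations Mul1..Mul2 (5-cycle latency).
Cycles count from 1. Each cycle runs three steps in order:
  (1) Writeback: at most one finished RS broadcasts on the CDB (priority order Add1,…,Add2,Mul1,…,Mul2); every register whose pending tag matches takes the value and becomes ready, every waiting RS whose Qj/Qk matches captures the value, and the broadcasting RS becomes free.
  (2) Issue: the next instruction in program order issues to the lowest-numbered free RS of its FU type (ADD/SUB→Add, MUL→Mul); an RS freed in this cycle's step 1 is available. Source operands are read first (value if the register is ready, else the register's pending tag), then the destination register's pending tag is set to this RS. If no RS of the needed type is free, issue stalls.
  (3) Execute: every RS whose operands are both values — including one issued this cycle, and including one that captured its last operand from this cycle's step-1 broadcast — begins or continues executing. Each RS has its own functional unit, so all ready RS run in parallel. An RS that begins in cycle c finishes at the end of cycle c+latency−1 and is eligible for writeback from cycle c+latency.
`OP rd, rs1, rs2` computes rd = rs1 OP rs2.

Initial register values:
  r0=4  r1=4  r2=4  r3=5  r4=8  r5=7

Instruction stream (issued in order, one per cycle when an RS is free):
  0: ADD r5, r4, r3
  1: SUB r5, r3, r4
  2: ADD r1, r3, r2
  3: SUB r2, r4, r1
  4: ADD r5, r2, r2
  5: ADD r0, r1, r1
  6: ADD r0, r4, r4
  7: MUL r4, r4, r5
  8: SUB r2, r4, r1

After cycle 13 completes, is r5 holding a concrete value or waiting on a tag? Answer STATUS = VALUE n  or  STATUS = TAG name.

STATUS = VALUE -2

cycle 1: issue ADD r5<-Add1 // r0:4,r1:4,r2:4,r3:5,r4:8,r5:Add1
cycle 2: issue SUB r5<-Add2 // r0:4,r1:4,r2:4,r3:5,r4:8,r5:Add2
cycle 3: CDB Add1=13; issue ADD r1<-Add1 // r0:4,r1:Add1,r2:4,r3:5,r4:8,r5:Add2
cycle 4: CDB Add2=-3; issue SUB r2<-Add2 // r0:4,r1:Add1,r2:Add2,r3:5,r4:8,r5:-3
cycle 5: CDB Add1=9; issue ADD r5<-Add1 // r0:4,r1:9,r2:Add2,r3:5,r4:8,r5:Add1
cycle 6: stall // r0:4,r1:9,r2:Add2,r3:5,r4:8,r5:Add1
cycle 7: CDB Add2=-1; issue ADD r0<-Add2 // r0:Add2,r1:9,r2:-1,r3:5,r4:8,r5:Add1
cycle 8: stall // r0:Add2,r1:9,r2:-1,r3:5,r4:8,r5:Add1
cycle 9: CDB Add1=-2; issue ADD r0<-Add1 // r0:Add1,r1:9,r2:-1,r3:5,r4:8,r5:-2
cycle 10: CDB Add2=18; issue MUL r4<-Mul1 // r0:Add1,r1:9,r2:-1,r3:5,r4:Mul1,r5:-2
cycle 11: CDB Add1=16; issue SUB r2<-Add1 // r0:16,r1:9,r2:Add1,r3:5,r4:Mul1,r5:-2
cycle 12: - // r0:16,r1:9,r2:Add1,r3:5,r4:Mul1,r5:-2
cycle 13: - // r0:16,r1:9,r2:Add1,r3:5,r4:Mul1,r5:-2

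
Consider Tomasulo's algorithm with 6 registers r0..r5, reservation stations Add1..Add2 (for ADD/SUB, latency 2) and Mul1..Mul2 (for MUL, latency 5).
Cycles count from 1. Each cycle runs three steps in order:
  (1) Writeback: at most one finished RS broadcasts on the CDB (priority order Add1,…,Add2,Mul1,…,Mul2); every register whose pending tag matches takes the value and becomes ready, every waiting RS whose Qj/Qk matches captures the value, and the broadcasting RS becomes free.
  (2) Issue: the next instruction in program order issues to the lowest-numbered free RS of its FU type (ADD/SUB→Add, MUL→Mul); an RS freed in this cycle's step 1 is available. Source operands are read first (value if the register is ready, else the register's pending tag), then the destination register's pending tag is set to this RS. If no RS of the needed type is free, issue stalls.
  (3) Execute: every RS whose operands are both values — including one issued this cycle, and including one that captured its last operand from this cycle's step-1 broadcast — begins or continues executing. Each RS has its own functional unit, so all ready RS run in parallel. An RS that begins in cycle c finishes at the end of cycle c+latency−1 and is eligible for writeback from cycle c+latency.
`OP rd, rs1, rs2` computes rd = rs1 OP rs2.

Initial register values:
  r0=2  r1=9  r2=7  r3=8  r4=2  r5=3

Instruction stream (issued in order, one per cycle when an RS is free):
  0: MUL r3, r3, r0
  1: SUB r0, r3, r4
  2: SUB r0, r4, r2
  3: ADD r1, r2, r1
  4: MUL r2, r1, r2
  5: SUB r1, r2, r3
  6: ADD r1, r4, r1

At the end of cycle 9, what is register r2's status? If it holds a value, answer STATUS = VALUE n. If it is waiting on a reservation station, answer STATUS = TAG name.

c1: issue MUL r3<-Mul1 | r0:2,r1:9,r2:7,r3:Mul1,r4:2,r5:3
c2: issue SUB r0<-Add1 | r0:Add1,r1:9,r2:7,r3:Mul1,r4:2,r5:3
c3: issue SUB r0<-Add2 | r0:Add2,r1:9,r2:7,r3:Mul1,r4:2,r5:3
c4: stall | r0:Add2,r1:9,r2:7,r3:Mul1,r4:2,r5:3
c5: CDB Add2=-5; issue ADD r1<-Add2 | r0:-5,r1:Add2,r2:7,r3:Mul1,r4:2,r5:3
c6: CDB Mul1=16; issue MUL r2<-Mul1 | r0:-5,r1:Add2,r2:Mul1,r3:16,r4:2,r5:3
c7: CDB Add2=16; issue SUB r1<-Add2 | r0:-5,r1:Add2,r2:Mul1,r3:16,r4:2,r5:3
c8: CDB Add1=14; issue ADD r1<-Add1 | r0:-5,r1:Add1,r2:Mul1,r3:16,r4:2,r5:3
c9: - | r0:-5,r1:Add1,r2:Mul1,r3:16,r4:2,r5:3

STATUS = TAG Mul1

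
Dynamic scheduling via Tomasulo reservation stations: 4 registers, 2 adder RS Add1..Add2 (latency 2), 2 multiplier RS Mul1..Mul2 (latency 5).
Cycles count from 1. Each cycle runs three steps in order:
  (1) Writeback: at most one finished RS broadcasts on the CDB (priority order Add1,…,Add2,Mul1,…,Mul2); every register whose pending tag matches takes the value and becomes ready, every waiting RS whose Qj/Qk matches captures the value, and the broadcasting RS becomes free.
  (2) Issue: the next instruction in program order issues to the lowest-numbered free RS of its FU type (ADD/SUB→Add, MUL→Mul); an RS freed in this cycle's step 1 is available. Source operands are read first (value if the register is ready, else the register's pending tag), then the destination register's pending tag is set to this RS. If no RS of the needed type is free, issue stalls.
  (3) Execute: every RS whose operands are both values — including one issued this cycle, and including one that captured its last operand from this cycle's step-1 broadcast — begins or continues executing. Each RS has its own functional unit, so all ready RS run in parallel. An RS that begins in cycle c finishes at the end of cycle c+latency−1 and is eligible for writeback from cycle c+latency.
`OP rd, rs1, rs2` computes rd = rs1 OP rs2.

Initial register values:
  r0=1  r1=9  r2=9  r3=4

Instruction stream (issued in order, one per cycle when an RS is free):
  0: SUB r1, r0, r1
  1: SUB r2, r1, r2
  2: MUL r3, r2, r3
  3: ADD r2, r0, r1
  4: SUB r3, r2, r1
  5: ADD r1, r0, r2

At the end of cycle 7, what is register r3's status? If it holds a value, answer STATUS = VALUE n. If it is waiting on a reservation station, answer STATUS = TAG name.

STATUS = TAG Add2

  c1: issue SUB r1<-Add1  regs: r0:1,r1:Add1,r2:9,r3:4
  c2: issue SUB r2<-Add2  regs: r0:1,r1:Add1,r2:Add2,r3:4
  c3: CDB Add1=-8; issue MUL r3<-Mul1  regs: r0:1,r1:-8,r2:Add2,r3:Mul1
  c4: issue ADD r2<-Add1  regs: r0:1,r1:-8,r2:Add1,r3:Mul1
  c5: CDB Add2=-17; issue SUB r3<-Add2  regs: r0:1,r1:-8,r2:Add1,r3:Add2
  c6: CDB Add1=-7; issue ADD r1<-Add1  regs: r0:1,r1:Add1,r2:-7,r3:Add2
  c7: -  regs: r0:1,r1:Add1,r2:-7,r3:Add2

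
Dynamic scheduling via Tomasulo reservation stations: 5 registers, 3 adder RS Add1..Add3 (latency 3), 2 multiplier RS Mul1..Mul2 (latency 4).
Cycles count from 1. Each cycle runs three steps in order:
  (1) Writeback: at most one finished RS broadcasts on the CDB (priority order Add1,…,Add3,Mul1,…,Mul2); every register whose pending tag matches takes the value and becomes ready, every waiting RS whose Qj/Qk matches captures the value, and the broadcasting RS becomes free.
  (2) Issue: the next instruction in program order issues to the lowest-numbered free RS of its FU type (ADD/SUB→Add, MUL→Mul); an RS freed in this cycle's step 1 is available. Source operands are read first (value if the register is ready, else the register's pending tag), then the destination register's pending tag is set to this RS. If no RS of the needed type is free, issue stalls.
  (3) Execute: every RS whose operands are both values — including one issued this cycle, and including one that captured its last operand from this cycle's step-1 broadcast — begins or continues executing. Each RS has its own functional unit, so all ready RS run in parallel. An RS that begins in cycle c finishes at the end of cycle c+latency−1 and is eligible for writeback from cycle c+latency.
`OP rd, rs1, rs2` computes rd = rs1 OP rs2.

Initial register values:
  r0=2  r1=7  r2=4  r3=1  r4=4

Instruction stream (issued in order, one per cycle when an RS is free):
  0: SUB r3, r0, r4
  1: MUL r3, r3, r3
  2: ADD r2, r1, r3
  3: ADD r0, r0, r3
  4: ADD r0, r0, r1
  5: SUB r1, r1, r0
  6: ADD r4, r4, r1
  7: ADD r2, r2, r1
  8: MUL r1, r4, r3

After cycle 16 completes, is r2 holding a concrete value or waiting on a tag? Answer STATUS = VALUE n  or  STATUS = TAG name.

STATUS = TAG Add3

c1: issue SUB r3<-Add1 | r0:2,r1:7,r2:4,r3:Add1,r4:4
c2: issue MUL r3<-Mul1 | r0:2,r1:7,r2:4,r3:Mul1,r4:4
c3: issue ADD r2<-Add2 | r0:2,r1:7,r2:Add2,r3:Mul1,r4:4
c4: CDB Add1=-2; issue ADD r0<-Add1 | r0:Add1,r1:7,r2:Add2,r3:Mul1,r4:4
c5: issue ADD r0<-Add3 | r0:Add3,r1:7,r2:Add2,r3:Mul1,r4:4
c6: stall | r0:Add3,r1:7,r2:Add2,r3:Mul1,r4:4
c7: stall | r0:Add3,r1:7,r2:Add2,r3:Mul1,r4:4
c8: CDB Mul1=4; stall | r0:Add3,r1:7,r2:Add2,r3:4,r4:4
c9: stall | r0:Add3,r1:7,r2:Add2,r3:4,r4:4
c10: stall | r0:Add3,r1:7,r2:Add2,r3:4,r4:4
c11: CDB Add1=6; issue SUB r1<-Add1 | r0:Add3,r1:Add1,r2:Add2,r3:4,r4:4
c12: CDB Add2=11; issue ADD r4<-Add2 | r0:Add3,r1:Add1,r2:11,r3:4,r4:Add2
c13: stall | r0:Add3,r1:Add1,r2:11,r3:4,r4:Add2
c14: CDB Add3=13; issue ADD r2<-Add3 | r0:13,r1:Add1,r2:Add3,r3:4,r4:Add2
c15: issue MUL r1<-Mul1 | r0:13,r1:Mul1,r2:Add3,r3:4,r4:Add2
c16: - | r0:13,r1:Mul1,r2:Add3,r3:4,r4:Add2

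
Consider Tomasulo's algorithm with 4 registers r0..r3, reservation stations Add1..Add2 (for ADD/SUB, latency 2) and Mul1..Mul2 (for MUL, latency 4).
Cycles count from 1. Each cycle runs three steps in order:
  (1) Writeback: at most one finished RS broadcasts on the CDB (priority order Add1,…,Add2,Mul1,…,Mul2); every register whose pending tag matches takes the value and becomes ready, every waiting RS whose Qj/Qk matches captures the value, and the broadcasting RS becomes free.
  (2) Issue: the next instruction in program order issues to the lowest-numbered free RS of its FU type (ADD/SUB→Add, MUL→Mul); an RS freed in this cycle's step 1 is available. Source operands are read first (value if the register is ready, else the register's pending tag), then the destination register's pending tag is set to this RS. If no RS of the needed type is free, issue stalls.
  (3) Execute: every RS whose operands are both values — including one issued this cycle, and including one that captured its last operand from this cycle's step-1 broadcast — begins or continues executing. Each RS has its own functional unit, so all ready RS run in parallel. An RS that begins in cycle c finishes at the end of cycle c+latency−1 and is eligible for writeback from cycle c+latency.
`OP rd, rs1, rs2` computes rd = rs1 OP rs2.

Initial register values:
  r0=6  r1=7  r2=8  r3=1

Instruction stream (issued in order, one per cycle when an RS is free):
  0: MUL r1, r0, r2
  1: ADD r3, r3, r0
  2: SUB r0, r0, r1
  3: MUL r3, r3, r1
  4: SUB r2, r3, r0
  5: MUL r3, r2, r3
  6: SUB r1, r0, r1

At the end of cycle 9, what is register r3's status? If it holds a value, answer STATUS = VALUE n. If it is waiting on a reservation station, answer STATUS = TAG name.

cycle 1: issue MUL r1<-Mul1 // r0:6,r1:Mul1,r2:8,r3:1
cycle 2: issue ADD r3<-Add1 // r0:6,r1:Mul1,r2:8,r3:Add1
cycle 3: issue SUB r0<-Add2 // r0:Add2,r1:Mul1,r2:8,r3:Add1
cycle 4: CDB Add1=7; issue MUL r3<-Mul2 // r0:Add2,r1:Mul1,r2:8,r3:Mul2
cycle 5: CDB Mul1=48; issue SUB r2<-Add1 // r0:Add2,r1:48,r2:Add1,r3:Mul2
cycle 6: issue MUL r3<-Mul1 // r0:Add2,r1:48,r2:Add1,r3:Mul1
cycle 7: CDB Add2=-42; issue SUB r1<-Add2 // r0:-42,r1:Add2,r2:Add1,r3:Mul1
cycle 8: - // r0:-42,r1:Add2,r2:Add1,r3:Mul1
cycle 9: CDB Add2=-90 // r0:-42,r1:-90,r2:Add1,r3:Mul1

STATUS = TAG Mul1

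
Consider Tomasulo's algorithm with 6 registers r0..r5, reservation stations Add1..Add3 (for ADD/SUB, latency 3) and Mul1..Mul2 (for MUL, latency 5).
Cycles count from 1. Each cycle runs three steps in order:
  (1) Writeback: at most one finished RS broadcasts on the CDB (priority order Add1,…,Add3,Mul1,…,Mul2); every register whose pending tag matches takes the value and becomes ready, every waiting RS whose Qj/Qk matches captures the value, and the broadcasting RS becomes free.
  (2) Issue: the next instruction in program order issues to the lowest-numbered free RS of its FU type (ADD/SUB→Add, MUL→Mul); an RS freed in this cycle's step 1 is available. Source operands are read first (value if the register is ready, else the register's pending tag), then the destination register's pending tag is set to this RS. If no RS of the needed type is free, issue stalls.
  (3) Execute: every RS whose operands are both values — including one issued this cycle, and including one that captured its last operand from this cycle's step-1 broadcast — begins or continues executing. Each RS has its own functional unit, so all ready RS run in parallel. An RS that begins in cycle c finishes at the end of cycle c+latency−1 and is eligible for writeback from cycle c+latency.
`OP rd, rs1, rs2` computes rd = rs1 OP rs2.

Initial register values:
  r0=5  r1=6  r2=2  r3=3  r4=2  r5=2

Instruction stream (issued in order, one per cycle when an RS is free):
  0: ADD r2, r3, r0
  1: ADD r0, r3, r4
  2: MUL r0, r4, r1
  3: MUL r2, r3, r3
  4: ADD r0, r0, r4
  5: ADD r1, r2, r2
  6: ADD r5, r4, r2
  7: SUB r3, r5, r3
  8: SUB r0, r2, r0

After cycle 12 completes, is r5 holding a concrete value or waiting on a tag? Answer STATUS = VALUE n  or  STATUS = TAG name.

STATUS = TAG Add3

  c1: issue ADD r2<-Add1  regs: r0:5,r1:6,r2:Add1,r3:3,r4:2,r5:2
  c2: issue ADD r0<-Add2  regs: r0:Add2,r1:6,r2:Add1,r3:3,r4:2,r5:2
  c3: issue MUL r0<-Mul1  regs: r0:Mul1,r1:6,r2:Add1,r3:3,r4:2,r5:2
  c4: CDB Add1=8; issue MUL r2<-Mul2  regs: r0:Mul1,r1:6,r2:Mul2,r3:3,r4:2,r5:2
  c5: CDB Add2=5; issue ADD r0<-Add1  regs: r0:Add1,r1:6,r2:Mul2,r3:3,r4:2,r5:2
  c6: issue ADD r1<-Add2  regs: r0:Add1,r1:Add2,r2:Mul2,r3:3,r4:2,r5:2
  c7: issue ADD r5<-Add3  regs: r0:Add1,r1:Add2,r2:Mul2,r3:3,r4:2,r5:Add3
  c8: CDB Mul1=12; stall  regs: r0:Add1,r1:Add2,r2:Mul2,r3:3,r4:2,r5:Add3
  c9: CDB Mul2=9; stall  regs: r0:Add1,r1:Add2,r2:9,r3:3,r4:2,r5:Add3
  c10: stall  regs: r0:Add1,r1:Add2,r2:9,r3:3,r4:2,r5:Add3
  c11: CDB Add1=14; issue SUB r3<-Add1  regs: r0:14,r1:Add2,r2:9,r3:Add1,r4:2,r5:Add3
  c12: CDB Add2=18; issue SUB r0<-Add2  regs: r0:Add2,r1:18,r2:9,r3:Add1,r4:2,r5:Add3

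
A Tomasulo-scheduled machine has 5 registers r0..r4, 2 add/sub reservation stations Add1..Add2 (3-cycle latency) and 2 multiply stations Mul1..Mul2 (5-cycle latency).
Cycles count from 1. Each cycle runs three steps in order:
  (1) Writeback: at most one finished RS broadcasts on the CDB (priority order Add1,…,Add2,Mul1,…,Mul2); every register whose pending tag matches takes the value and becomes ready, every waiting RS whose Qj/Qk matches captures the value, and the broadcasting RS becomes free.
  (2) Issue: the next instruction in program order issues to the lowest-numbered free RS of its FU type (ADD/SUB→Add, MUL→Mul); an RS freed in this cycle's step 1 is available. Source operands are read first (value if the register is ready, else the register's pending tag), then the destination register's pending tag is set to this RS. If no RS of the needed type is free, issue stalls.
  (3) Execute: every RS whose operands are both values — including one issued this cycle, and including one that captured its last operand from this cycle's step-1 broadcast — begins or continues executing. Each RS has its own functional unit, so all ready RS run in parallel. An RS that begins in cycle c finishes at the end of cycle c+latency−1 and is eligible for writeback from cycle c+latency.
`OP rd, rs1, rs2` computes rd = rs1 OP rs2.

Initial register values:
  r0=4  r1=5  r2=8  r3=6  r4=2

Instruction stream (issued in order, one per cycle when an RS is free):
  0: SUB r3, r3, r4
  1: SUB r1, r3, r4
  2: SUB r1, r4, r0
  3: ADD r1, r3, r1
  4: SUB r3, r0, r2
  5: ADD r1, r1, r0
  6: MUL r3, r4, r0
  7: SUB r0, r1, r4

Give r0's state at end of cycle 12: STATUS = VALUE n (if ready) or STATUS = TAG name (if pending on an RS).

STATUS = TAG Add2

cycle 1: issue SUB r3<-Add1 // r0:4,r1:5,r2:8,r3:Add1,r4:2
cycle 2: issue SUB r1<-Add2 // r0:4,r1:Add2,r2:8,r3:Add1,r4:2
cycle 3: stall // r0:4,r1:Add2,r2:8,r3:Add1,r4:2
cycle 4: CDB Add1=4; issue SUB r1<-Add1 // r0:4,r1:Add1,r2:8,r3:4,r4:2
cycle 5: stall // r0:4,r1:Add1,r2:8,r3:4,r4:2
cycle 6: stall // r0:4,r1:Add1,r2:8,r3:4,r4:2
cycle 7: CDB Add1=-2; issue ADD r1<-Add1 // r0:4,r1:Add1,r2:8,r3:4,r4:2
cycle 8: CDB Add2=2; issue SUB r3<-Add2 // r0:4,r1:Add1,r2:8,r3:Add2,r4:2
cycle 9: stall // r0:4,r1:Add1,r2:8,r3:Add2,r4:2
cycle 10: CDB Add1=2; issue ADD r1<-Add1 // r0:4,r1:Add1,r2:8,r3:Add2,r4:2
cycle 11: CDB Add2=-4; issue MUL r3<-Mul1 // r0:4,r1:Add1,r2:8,r3:Mul1,r4:2
cycle 12: issue SUB r0<-Add2 // r0:Add2,r1:Add1,r2:8,r3:Mul1,r4:2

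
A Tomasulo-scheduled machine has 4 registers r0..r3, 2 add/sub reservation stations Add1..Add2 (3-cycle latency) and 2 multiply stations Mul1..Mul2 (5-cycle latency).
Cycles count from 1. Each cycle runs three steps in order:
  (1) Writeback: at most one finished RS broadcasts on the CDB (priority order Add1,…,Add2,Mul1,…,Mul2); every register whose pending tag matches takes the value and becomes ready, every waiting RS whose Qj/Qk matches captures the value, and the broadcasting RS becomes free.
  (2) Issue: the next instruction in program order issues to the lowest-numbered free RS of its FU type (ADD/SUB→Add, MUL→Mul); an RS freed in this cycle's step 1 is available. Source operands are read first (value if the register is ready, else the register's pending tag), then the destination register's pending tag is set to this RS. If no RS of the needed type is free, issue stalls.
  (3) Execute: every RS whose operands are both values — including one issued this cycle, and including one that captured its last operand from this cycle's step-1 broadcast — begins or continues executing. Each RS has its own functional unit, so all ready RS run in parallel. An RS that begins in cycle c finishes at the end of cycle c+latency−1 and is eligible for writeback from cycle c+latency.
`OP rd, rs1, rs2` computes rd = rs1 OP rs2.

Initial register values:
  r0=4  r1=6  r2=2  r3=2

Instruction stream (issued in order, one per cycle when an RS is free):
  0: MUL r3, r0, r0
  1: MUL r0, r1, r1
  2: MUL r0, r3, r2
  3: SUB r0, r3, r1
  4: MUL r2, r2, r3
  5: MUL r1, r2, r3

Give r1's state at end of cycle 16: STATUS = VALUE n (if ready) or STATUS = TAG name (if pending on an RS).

STATUS = TAG Mul1

cycle 1: issue MUL r3<-Mul1 // r0:4,r1:6,r2:2,r3:Mul1
cycle 2: issue MUL r0<-Mul2 // r0:Mul2,r1:6,r2:2,r3:Mul1
cycle 3: stall // r0:Mul2,r1:6,r2:2,r3:Mul1
cycle 4: stall // r0:Mul2,r1:6,r2:2,r3:Mul1
cycle 5: stall // r0:Mul2,r1:6,r2:2,r3:Mul1
cycle 6: CDB Mul1=16; issue MUL r0<-Mul1 // r0:Mul1,r1:6,r2:2,r3:16
cycle 7: CDB Mul2=36; issue SUB r0<-Add1 // r0:Add1,r1:6,r2:2,r3:16
cycle 8: issue MUL r2<-Mul2 // r0:Add1,r1:6,r2:Mul2,r3:16
cycle 9: stall // r0:Add1,r1:6,r2:Mul2,r3:16
cycle 10: CDB Add1=10; stall // r0:10,r1:6,r2:Mul2,r3:16
cycle 11: CDB Mul1=32; issue MUL r1<-Mul1 // r0:10,r1:Mul1,r2:Mul2,r3:16
cycle 12: - // r0:10,r1:Mul1,r2:Mul2,r3:16
cycle 13: CDB Mul2=32 // r0:10,r1:Mul1,r2:32,r3:16
cycle 14: - // r0:10,r1:Mul1,r2:32,r3:16
cycle 15: - // r0:10,r1:Mul1,r2:32,r3:16
cycle 16: - // r0:10,r1:Mul1,r2:32,r3:16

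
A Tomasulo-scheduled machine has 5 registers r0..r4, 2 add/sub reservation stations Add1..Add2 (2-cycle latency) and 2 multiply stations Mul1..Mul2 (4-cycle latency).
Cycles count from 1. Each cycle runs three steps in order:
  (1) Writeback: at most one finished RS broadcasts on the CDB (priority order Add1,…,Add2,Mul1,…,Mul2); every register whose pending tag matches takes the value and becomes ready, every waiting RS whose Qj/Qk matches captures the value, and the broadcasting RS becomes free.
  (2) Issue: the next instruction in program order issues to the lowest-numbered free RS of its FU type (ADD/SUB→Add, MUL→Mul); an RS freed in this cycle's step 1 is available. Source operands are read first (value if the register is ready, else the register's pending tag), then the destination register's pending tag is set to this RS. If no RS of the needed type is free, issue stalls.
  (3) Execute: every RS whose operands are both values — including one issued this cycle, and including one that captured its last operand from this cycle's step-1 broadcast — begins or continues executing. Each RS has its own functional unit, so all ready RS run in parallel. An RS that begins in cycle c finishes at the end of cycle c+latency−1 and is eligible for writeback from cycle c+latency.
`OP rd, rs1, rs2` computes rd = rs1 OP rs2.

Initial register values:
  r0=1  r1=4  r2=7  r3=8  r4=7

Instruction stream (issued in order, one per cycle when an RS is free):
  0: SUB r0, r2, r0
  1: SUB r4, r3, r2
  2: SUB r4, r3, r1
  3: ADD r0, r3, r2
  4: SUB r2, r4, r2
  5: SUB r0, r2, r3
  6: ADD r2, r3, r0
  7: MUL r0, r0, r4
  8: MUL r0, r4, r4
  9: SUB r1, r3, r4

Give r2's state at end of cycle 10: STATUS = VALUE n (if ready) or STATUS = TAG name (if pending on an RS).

STATUS = TAG Add1

  c1: issue SUB r0<-Add1  regs: r0:Add1,r1:4,r2:7,r3:8,r4:7
  c2: issue SUB r4<-Add2  regs: r0:Add1,r1:4,r2:7,r3:8,r4:Add2
  c3: CDB Add1=6; issue SUB r4<-Add1  regs: r0:6,r1:4,r2:7,r3:8,r4:Add1
  c4: CDB Add2=1; issue ADD r0<-Add2  regs: r0:Add2,r1:4,r2:7,r3:8,r4:Add1
  c5: CDB Add1=4; issue SUB r2<-Add1  regs: r0:Add2,r1:4,r2:Add1,r3:8,r4:4
  c6: CDB Add2=15; issue SUB r0<-Add2  regs: r0:Add2,r1:4,r2:Add1,r3:8,r4:4
  c7: CDB Add1=-3; issue ADD r2<-Add1  regs: r0:Add2,r1:4,r2:Add1,r3:8,r4:4
  c8: issue MUL r0<-Mul1  regs: r0:Mul1,r1:4,r2:Add1,r3:8,r4:4
  c9: CDB Add2=-11; issue MUL r0<-Mul2  regs: r0:Mul2,r1:4,r2:Add1,r3:8,r4:4
  c10: issue SUB r1<-Add2  regs: r0:Mul2,r1:Add2,r2:Add1,r3:8,r4:4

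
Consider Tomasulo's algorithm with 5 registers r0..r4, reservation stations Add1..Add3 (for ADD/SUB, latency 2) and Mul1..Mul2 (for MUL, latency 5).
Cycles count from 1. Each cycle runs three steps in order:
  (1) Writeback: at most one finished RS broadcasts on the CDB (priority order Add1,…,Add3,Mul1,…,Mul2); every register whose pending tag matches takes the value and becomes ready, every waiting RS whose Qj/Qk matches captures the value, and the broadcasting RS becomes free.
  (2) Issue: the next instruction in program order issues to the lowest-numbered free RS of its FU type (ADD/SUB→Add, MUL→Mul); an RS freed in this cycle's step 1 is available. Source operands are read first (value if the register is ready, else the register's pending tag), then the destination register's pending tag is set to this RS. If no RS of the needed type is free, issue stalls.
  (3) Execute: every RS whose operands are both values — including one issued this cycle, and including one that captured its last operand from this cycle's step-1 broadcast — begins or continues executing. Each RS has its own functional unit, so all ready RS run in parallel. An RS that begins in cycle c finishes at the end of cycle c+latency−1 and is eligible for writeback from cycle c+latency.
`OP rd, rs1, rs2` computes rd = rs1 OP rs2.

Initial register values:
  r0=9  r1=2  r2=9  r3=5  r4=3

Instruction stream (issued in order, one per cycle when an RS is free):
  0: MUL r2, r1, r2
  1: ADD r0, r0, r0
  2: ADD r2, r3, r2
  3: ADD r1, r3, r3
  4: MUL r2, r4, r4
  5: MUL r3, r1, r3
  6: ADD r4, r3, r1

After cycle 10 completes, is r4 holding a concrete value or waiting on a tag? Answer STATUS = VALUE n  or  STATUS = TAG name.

  c1: issue MUL r2<-Mul1  regs: r0:9,r1:2,r2:Mul1,r3:5,r4:3
  c2: issue ADD r0<-Add1  regs: r0:Add1,r1:2,r2:Mul1,r3:5,r4:3
  c3: issue ADD r2<-Add2  regs: r0:Add1,r1:2,r2:Add2,r3:5,r4:3
  c4: CDB Add1=18; issue ADD r1<-Add1  regs: r0:18,r1:Add1,r2:Add2,r3:5,r4:3
  c5: issue MUL r2<-Mul2  regs: r0:18,r1:Add1,r2:Mul2,r3:5,r4:3
  c6: CDB Add1=10; stall  regs: r0:18,r1:10,r2:Mul2,r3:5,r4:3
  c7: CDB Mul1=18; issue MUL r3<-Mul1  regs: r0:18,r1:10,r2:Mul2,r3:Mul1,r4:3
  c8: issue ADD r4<-Add1  regs: r0:18,r1:10,r2:Mul2,r3:Mul1,r4:Add1
  c9: CDB Add2=23  regs: r0:18,r1:10,r2:Mul2,r3:Mul1,r4:Add1
  c10: CDB Mul2=9  regs: r0:18,r1:10,r2:9,r3:Mul1,r4:Add1

STATUS = TAG Add1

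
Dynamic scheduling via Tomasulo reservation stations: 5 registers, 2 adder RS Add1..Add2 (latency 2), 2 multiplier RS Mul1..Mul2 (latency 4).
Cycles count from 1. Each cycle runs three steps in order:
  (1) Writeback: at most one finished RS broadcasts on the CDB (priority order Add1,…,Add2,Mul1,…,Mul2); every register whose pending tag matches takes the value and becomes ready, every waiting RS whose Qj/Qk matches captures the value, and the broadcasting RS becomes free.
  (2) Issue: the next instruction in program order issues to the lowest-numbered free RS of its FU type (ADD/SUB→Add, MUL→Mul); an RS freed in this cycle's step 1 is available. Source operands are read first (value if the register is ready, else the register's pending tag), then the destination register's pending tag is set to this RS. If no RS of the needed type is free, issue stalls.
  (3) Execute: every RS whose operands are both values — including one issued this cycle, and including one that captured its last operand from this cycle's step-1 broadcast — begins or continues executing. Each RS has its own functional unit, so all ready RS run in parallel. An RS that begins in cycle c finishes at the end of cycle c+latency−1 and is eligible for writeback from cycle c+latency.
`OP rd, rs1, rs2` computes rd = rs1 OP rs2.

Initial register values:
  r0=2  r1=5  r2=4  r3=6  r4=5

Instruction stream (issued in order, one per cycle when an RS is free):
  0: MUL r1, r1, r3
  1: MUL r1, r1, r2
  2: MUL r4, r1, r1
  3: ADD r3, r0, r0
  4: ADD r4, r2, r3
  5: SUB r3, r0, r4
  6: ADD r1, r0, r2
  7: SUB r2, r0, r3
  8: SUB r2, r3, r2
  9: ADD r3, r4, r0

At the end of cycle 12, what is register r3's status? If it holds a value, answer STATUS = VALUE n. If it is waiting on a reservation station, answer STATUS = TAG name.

  c1: issue MUL r1<-Mul1  regs: r0:2,r1:Mul1,r2:4,r3:6,r4:5
  c2: issue MUL r1<-Mul2  regs: r0:2,r1:Mul2,r2:4,r3:6,r4:5
  c3: stall  regs: r0:2,r1:Mul2,r2:4,r3:6,r4:5
  c4: stall  regs: r0:2,r1:Mul2,r2:4,r3:6,r4:5
  c5: CDB Mul1=30; issue MUL r4<-Mul1  regs: r0:2,r1:Mul2,r2:4,r3:6,r4:Mul1
  c6: issue ADD r3<-Add1  regs: r0:2,r1:Mul2,r2:4,r3:Add1,r4:Mul1
  c7: issue ADD r4<-Add2  regs: r0:2,r1:Mul2,r2:4,r3:Add1,r4:Add2
  c8: CDB Add1=4; issue SUB r3<-Add1  regs: r0:2,r1:Mul2,r2:4,r3:Add1,r4:Add2
  c9: CDB Mul2=120; stall  regs: r0:2,r1:120,r2:4,r3:Add1,r4:Add2
  c10: CDB Add2=8; issue ADD r1<-Add2  regs: r0:2,r1:Add2,r2:4,r3:Add1,r4:8
  c11: stall  regs: r0:2,r1:Add2,r2:4,r3:Add1,r4:8
  c12: CDB Add1=-6; issue SUB r2<-Add1  regs: r0:2,r1:Add2,r2:Add1,r3:-6,r4:8

STATUS = VALUE -6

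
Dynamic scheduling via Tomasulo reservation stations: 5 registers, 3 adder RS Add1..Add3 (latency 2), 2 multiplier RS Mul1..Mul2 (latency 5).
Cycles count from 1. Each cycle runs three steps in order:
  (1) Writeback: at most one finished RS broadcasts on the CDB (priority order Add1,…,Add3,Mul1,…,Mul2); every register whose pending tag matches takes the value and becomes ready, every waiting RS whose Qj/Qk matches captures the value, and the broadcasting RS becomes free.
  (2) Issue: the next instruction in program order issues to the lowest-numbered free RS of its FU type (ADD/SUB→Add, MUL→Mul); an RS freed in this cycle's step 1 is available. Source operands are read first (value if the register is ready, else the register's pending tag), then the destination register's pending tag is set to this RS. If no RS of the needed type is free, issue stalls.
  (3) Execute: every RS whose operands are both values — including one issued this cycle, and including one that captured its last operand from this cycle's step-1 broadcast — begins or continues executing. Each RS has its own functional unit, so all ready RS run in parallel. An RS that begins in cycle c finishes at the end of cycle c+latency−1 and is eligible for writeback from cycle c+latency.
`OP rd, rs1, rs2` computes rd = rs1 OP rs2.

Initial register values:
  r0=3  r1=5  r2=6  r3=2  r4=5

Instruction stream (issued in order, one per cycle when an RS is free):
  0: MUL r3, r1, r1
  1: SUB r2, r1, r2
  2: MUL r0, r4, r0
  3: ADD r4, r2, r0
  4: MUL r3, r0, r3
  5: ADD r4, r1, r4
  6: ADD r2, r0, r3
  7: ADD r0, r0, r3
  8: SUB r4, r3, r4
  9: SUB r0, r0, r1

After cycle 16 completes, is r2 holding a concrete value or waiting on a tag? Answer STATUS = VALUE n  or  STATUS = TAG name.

c1: issue MUL r3<-Mul1 | r0:3,r1:5,r2:6,r3:Mul1,r4:5
c2: issue SUB r2<-Add1 | r0:3,r1:5,r2:Add1,r3:Mul1,r4:5
c3: issue MUL r0<-Mul2 | r0:Mul2,r1:5,r2:Add1,r3:Mul1,r4:5
c4: CDB Add1=-1; issue ADD r4<-Add1 | r0:Mul2,r1:5,r2:-1,r3:Mul1,r4:Add1
c5: stall | r0:Mul2,r1:5,r2:-1,r3:Mul1,r4:Add1
c6: CDB Mul1=25; issue MUL r3<-Mul1 | r0:Mul2,r1:5,r2:-1,r3:Mul1,r4:Add1
c7: issue ADD r4<-Add2 | r0:Mul2,r1:5,r2:-1,r3:Mul1,r4:Add2
c8: CDB Mul2=15; issue ADD r2<-Add3 | r0:15,r1:5,r2:Add3,r3:Mul1,r4:Add2
c9: stall | r0:15,r1:5,r2:Add3,r3:Mul1,r4:Add2
c10: CDB Add1=14; issue ADD r0<-Add1 | r0:Add1,r1:5,r2:Add3,r3:Mul1,r4:Add2
c11: stall | r0:Add1,r1:5,r2:Add3,r3:Mul1,r4:Add2
c12: CDB Add2=19; issue SUB r4<-Add2 | r0:Add1,r1:5,r2:Add3,r3:Mul1,r4:Add2
c13: CDB Mul1=375; stall | r0:Add1,r1:5,r2:Add3,r3:375,r4:Add2
c14: stall | r0:Add1,r1:5,r2:Add3,r3:375,r4:Add2
c15: CDB Add1=390; issue SUB r0<-Add1 | r0:Add1,r1:5,r2:Add3,r3:375,r4:Add2
c16: CDB Add2=356 | r0:Add1,r1:5,r2:Add3,r3:375,r4:356

STATUS = TAG Add3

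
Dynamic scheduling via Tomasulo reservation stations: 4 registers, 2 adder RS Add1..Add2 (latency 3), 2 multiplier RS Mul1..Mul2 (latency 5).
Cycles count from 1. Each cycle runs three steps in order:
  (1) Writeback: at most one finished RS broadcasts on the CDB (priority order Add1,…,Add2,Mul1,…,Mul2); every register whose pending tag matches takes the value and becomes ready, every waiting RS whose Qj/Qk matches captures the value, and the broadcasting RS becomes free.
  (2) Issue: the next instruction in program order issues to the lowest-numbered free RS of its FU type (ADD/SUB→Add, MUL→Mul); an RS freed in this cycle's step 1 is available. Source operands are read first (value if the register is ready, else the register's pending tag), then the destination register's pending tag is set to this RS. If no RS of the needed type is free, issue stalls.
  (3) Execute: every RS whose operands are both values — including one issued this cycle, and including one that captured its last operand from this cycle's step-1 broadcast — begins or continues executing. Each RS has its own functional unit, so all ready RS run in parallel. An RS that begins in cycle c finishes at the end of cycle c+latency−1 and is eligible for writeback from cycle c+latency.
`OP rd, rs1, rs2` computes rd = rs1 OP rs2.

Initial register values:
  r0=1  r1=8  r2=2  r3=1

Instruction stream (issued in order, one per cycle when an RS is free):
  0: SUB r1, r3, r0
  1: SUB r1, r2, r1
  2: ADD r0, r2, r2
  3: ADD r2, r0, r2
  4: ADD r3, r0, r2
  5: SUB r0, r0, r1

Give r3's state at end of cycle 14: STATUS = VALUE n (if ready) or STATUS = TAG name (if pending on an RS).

  c1: issue SUB r1<-Add1  regs: r0:1,r1:Add1,r2:2,r3:1
  c2: issue SUB r1<-Add2  regs: r0:1,r1:Add2,r2:2,r3:1
  c3: stall  regs: r0:1,r1:Add2,r2:2,r3:1
  c4: CDB Add1=0; issue ADD r0<-Add1  regs: r0:Add1,r1:Add2,r2:2,r3:1
  c5: stall  regs: r0:Add1,r1:Add2,r2:2,r3:1
  c6: stall  regs: r0:Add1,r1:Add2,r2:2,r3:1
  c7: CDB Add1=4; issue ADD r2<-Add1  regs: r0:4,r1:Add2,r2:Add1,r3:1
  c8: CDB Add2=2; issue ADD r3<-Add2  regs: r0:4,r1:2,r2:Add1,r3:Add2
  c9: stall  regs: r0:4,r1:2,r2:Add1,r3:Add2
  c10: CDB Add1=6; issue SUB r0<-Add1  regs: r0:Add1,r1:2,r2:6,r3:Add2
  c11: -  regs: r0:Add1,r1:2,r2:6,r3:Add2
  c12: -  regs: r0:Add1,r1:2,r2:6,r3:Add2
  c13: CDB Add1=2  regs: r0:2,r1:2,r2:6,r3:Add2
  c14: CDB Add2=10  regs: r0:2,r1:2,r2:6,r3:10

STATUS = VALUE 10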